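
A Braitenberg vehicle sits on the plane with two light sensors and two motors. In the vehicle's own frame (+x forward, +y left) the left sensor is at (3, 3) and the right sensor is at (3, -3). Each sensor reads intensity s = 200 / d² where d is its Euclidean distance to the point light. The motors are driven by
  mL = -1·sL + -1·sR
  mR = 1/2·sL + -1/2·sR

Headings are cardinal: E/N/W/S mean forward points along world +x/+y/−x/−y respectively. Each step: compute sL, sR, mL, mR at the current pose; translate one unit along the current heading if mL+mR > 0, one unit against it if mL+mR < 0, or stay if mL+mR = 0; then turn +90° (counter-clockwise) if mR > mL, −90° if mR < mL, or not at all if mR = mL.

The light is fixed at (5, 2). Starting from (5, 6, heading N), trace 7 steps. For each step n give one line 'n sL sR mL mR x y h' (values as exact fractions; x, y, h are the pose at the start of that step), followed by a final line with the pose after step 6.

n=0: pose=(5,6,N); sL=100/29, sR=100/29; mL=-200/29, mR=0; mL+mR=-200/29 → advance -1; mR−mL=200/29 → turn +1·90°
n=1: pose=(5,5,W); sL=200/9, sR=40/9; mL=-80/3, mR=80/9; mL+mR=-160/9 → advance -1; mR−mL=320/9 → turn +1·90°
n=2: pose=(6,5,S); sL=25/2, sR=50; mL=-125/2, mR=-75/4; mL+mR=-325/4 → advance -1; mR−mL=175/4 → turn +1·90°
n=3: pose=(6,6,E); sL=40/13, sR=200/17; mL=-3280/221, mR=-960/221; mL+mR=-4240/221 → advance -1; mR−mL=2320/221 → turn +1·90°
n=4: pose=(5,6,N); sL=100/29, sR=100/29; mL=-200/29, mR=0; mL+mR=-200/29 → advance -1; mR−mL=200/29 → turn +1·90°
n=5: pose=(5,5,W); sL=200/9, sR=40/9; mL=-80/3, mR=80/9; mL+mR=-160/9 → advance -1; mR−mL=320/9 → turn +1·90°
n=6: pose=(6,5,S); sL=25/2, sR=50; mL=-125/2, mR=-75/4; mL+mR=-325/4 → advance -1; mR−mL=175/4 → turn +1·90°

0 100/29 100/29 -200/29 0 5 6 N
1 200/9 40/9 -80/3 80/9 5 5 W
2 25/2 50 -125/2 -75/4 6 5 S
3 40/13 200/17 -3280/221 -960/221 6 6 E
4 100/29 100/29 -200/29 0 5 6 N
5 200/9 40/9 -80/3 80/9 5 5 W
6 25/2 50 -125/2 -75/4 6 5 S
final 6 6 E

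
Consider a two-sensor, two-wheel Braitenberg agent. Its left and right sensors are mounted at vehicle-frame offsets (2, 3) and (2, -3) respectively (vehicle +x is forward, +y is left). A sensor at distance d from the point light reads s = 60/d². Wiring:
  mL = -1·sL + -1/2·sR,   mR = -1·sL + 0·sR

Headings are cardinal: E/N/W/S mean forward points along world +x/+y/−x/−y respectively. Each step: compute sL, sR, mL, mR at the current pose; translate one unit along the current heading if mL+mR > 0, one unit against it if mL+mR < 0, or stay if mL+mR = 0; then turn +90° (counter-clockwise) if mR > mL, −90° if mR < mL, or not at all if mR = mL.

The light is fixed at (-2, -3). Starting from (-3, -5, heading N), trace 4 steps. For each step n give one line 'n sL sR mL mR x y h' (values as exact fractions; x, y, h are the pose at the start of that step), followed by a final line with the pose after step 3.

n=0: pose=(-3,-5,N); sL=15/4, sR=15; mL=-45/4, mR=-15/4; mL+mR=-15 → advance -1; mR−mL=15/2 → turn +1·90°
n=1: pose=(-3,-6,W); sL=4/3, sR=20/3; mL=-14/3, mR=-4/3; mL+mR=-6 → advance -1; mR−mL=10/3 → turn +1·90°
n=2: pose=(-2,-6,S); sL=30/17, sR=30/17; mL=-45/17, mR=-30/17; mL+mR=-75/17 → advance -1; mR−mL=15/17 → turn +1·90°
n=3: pose=(-2,-5,E); sL=12, sR=60/29; mL=-378/29, mR=-12; mL+mR=-726/29 → advance -1; mR−mL=30/29 → turn +1·90°

0 15/4 15 -45/4 -15/4 -3 -5 N
1 4/3 20/3 -14/3 -4/3 -3 -6 W
2 30/17 30/17 -45/17 -30/17 -2 -6 S
3 12 60/29 -378/29 -12 -2 -5 E
final -3 -5 N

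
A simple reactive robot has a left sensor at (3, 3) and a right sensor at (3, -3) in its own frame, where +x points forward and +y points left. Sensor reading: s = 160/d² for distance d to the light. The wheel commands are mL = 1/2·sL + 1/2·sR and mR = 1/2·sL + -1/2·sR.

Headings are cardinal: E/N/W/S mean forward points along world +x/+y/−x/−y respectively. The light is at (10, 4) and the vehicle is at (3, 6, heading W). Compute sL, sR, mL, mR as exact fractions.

left sensor world pos  = (0, 3); dL² = 101
right sensor world pos = (0, 9); dR² = 125
sL = 160/101 = 160/101
sR = 160/125 = 32/25
mL = 1/2·sL + 1/2·sR = 3616/2525
mR = 1/2·sL + -1/2·sR = 384/2525

160/101 32/25 3616/2525 384/2525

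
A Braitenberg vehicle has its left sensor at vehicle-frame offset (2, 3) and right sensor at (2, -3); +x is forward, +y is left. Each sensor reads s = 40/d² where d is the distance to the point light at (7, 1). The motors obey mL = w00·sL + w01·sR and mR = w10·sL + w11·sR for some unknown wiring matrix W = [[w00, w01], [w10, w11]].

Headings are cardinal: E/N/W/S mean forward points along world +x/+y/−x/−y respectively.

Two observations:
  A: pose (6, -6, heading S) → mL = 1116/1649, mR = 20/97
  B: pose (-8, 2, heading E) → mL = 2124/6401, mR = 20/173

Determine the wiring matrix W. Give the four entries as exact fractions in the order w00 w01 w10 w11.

1 1/2 0 1/2

obs A: pose=(6,-6,S) → sL=8/17, sR=40/97, mL=1116/1649, mR=20/97
obs B: pose=(-8,2,E) → sL=8/37, sR=40/173, mL=2124/6401, mR=20/173
sensor matrix S = [[8/17, 40/97], [8/37, 40/173]]; det S = 207360/10555249
solve [mL_A; mL_B] = S·[w00; w01] and [mR_A; mR_B] = S·[w10; w11]:
  w00 = 1, w01 = 1/2, w10 = 0, w11 = 1/2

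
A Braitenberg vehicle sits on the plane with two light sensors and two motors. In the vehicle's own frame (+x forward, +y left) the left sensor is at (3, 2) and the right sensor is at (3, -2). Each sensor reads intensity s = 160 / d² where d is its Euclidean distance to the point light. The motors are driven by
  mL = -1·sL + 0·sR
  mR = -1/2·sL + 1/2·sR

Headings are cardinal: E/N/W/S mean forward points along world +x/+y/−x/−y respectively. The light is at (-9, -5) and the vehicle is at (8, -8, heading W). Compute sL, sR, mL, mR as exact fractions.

left sensor world pos  = (5, -10); dL² = 221
right sensor world pos = (5, -6); dR² = 197
sL = 160/221 = 160/221
sR = 160/197 = 160/197
mL = -1·sL + 0·sR = -160/221
mR = -1/2·sL + 1/2·sR = 1920/43537

160/221 160/197 -160/221 1920/43537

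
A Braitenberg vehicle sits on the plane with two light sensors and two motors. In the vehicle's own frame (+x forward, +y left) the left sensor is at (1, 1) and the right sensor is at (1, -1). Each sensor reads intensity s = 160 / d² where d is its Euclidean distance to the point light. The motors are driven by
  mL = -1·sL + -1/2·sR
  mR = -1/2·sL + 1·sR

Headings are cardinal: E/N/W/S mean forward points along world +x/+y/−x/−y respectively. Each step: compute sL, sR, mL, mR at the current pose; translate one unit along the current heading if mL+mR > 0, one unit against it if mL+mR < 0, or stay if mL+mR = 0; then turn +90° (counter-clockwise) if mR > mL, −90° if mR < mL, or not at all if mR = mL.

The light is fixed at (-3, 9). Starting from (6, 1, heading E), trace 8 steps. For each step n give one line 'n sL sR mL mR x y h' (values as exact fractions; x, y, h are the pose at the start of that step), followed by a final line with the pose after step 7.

0 160/149 160/181 -40880/26969 9360/26969 6 1 E
1 80/49 16/13 -1432/637 264/637 5 1 N
2 160/149 160/113 -30000/16837 14800/16837 5 0 W
3 4/5 40/41 -264/205 118/205 6 0 S
4 160/149 160/181 -40880/26969 9360/26969 6 1 E
5 80/49 16/13 -1432/637 264/637 5 1 N
6 160/149 160/113 -30000/16837 14800/16837 5 0 W
7 4/5 40/41 -264/205 118/205 6 0 S
final 6 1 E

n=0: pose=(6,1,E); sL=160/149, sR=160/181; mL=-40880/26969, mR=9360/26969; mL+mR=-31520/26969 → advance -1; mR−mL=50240/26969 → turn +1·90°
n=1: pose=(5,1,N); sL=80/49, sR=16/13; mL=-1432/637, mR=264/637; mL+mR=-1168/637 → advance -1; mR−mL=1696/637 → turn +1·90°
n=2: pose=(5,0,W); sL=160/149, sR=160/113; mL=-30000/16837, mR=14800/16837; mL+mR=-15200/16837 → advance -1; mR−mL=44800/16837 → turn +1·90°
n=3: pose=(6,0,S); sL=4/5, sR=40/41; mL=-264/205, mR=118/205; mL+mR=-146/205 → advance -1; mR−mL=382/205 → turn +1·90°
n=4: pose=(6,1,E); sL=160/149, sR=160/181; mL=-40880/26969, mR=9360/26969; mL+mR=-31520/26969 → advance -1; mR−mL=50240/26969 → turn +1·90°
n=5: pose=(5,1,N); sL=80/49, sR=16/13; mL=-1432/637, mR=264/637; mL+mR=-1168/637 → advance -1; mR−mL=1696/637 → turn +1·90°
n=6: pose=(5,0,W); sL=160/149, sR=160/113; mL=-30000/16837, mR=14800/16837; mL+mR=-15200/16837 → advance -1; mR−mL=44800/16837 → turn +1·90°
n=7: pose=(6,0,S); sL=4/5, sR=40/41; mL=-264/205, mR=118/205; mL+mR=-146/205 → advance -1; mR−mL=382/205 → turn +1·90°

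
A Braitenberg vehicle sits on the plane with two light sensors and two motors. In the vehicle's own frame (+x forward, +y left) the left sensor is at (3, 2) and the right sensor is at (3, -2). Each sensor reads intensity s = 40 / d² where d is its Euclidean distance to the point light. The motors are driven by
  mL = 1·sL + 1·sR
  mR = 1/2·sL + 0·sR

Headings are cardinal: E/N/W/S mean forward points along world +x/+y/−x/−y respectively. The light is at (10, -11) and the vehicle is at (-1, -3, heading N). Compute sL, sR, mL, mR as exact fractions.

left sensor world pos  = (-3, 0); dL² = 290
right sensor world pos = (1, 0); dR² = 202
sL = 40/290 = 4/29
sR = 40/202 = 20/101
mL = 1·sL + 1·sR = 984/2929
mR = 1/2·sL + 0·sR = 2/29

4/29 20/101 984/2929 2/29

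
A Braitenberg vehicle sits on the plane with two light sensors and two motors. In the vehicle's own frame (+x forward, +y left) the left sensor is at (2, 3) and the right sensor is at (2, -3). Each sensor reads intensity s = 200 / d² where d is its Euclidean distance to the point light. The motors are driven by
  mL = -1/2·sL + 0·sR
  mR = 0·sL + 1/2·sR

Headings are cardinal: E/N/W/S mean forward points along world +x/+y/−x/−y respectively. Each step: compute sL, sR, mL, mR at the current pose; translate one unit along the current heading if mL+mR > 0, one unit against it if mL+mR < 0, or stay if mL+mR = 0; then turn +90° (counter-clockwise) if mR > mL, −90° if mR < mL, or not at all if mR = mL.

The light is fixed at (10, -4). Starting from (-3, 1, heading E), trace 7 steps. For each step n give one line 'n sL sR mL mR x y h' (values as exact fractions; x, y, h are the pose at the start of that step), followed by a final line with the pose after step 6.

n=0: pose=(-3,1,E); sL=40/37, sR=8/5; mL=-20/37, mR=4/5; mL+mR=48/185 → advance +1; mR−mL=248/185 → turn +1·90°
n=1: pose=(-2,1,N); sL=100/137, sR=20/13; mL=-50/137, mR=10/13; mL+mR=720/1781 → advance +1; mR−mL=2020/1781 → turn +1·90°
n=2: pose=(-2,2,W); sL=40/41, sR=200/277; mL=-20/41, mR=100/277; mL+mR=-1440/11357 → advance -1; mR−mL=9640/11357 → turn +1·90°
n=3: pose=(-1,2,S); sL=5/2, sR=50/53; mL=-5/4, mR=25/53; mL+mR=-165/212 → advance -1; mR−mL=365/212 → turn +1·90°
n=4: pose=(-1,3,E); sL=200/181, sR=200/97; mL=-100/181, mR=100/97; mL+mR=8400/17557 → advance +1; mR−mL=27800/17557 → turn +1·90°
n=5: pose=(0,3,N); sL=4/5, sR=20/13; mL=-2/5, mR=10/13; mL+mR=24/65 → advance +1; mR−mL=76/65 → turn +1·90°
n=6: pose=(0,4,W); sL=200/169, sR=40/53; mL=-100/169, mR=20/53; mL+mR=-1920/8957 → advance -1; mR−mL=8680/8957 → turn +1·90°

0 40/37 8/5 -20/37 4/5 -3 1 E
1 100/137 20/13 -50/137 10/13 -2 1 N
2 40/41 200/277 -20/41 100/277 -2 2 W
3 5/2 50/53 -5/4 25/53 -1 2 S
4 200/181 200/97 -100/181 100/97 -1 3 E
5 4/5 20/13 -2/5 10/13 0 3 N
6 200/169 40/53 -100/169 20/53 0 4 W
final 1 4 S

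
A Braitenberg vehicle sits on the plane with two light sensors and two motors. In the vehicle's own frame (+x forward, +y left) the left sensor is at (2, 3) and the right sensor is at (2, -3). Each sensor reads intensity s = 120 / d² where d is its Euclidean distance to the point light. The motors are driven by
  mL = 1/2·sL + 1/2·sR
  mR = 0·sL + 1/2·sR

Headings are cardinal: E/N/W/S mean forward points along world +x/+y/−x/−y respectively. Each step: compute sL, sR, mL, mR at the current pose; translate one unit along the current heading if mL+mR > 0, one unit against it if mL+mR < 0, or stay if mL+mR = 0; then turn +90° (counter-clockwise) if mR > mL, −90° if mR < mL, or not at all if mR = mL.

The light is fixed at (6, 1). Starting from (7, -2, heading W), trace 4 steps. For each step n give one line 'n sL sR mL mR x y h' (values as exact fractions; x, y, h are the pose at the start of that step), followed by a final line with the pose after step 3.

0 120/37 120 2280/37 60 7 -2 W
1 12 12 12 6 6 -2 N
2 24 120/29 408/29 60/29 6 -1 E
3 15/4 6 39/8 3 7 -1 S
final 7 -2 W

n=0: pose=(7,-2,W); sL=120/37, sR=120; mL=2280/37, mR=60; mL+mR=4500/37 → advance +1; mR−mL=-60/37 → turn -1·90°
n=1: pose=(6,-2,N); sL=12, sR=12; mL=12, mR=6; mL+mR=18 → advance +1; mR−mL=-6 → turn -1·90°
n=2: pose=(6,-1,E); sL=24, sR=120/29; mL=408/29, mR=60/29; mL+mR=468/29 → advance +1; mR−mL=-12 → turn -1·90°
n=3: pose=(7,-1,S); sL=15/4, sR=6; mL=39/8, mR=3; mL+mR=63/8 → advance +1; mR−mL=-15/8 → turn -1·90°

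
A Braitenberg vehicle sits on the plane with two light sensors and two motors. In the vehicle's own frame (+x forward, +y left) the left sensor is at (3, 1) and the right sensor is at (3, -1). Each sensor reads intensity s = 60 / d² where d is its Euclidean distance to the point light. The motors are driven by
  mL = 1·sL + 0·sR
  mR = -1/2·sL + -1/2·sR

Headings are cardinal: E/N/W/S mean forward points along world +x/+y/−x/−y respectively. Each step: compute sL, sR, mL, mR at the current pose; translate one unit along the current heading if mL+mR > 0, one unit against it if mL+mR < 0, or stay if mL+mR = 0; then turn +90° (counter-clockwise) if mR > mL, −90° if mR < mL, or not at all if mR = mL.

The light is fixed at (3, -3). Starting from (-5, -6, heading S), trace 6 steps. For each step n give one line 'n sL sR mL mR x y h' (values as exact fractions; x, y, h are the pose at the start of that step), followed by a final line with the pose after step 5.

n=0: pose=(-5,-6,S); sL=12/17, sR=20/39; mL=12/17, mR=-404/663; mL+mR=64/663 → advance +1; mR−mL=-872/663 → turn -1·90°
n=1: pose=(-5,-7,W); sL=30/73, sR=6/13; mL=30/73, mR=-414/949; mL+mR=-24/949 → advance -1; mR−mL=-804/949 → turn -1·90°
n=2: pose=(-4,-7,N); sL=12/13, sR=60/37; mL=12/13, mR=-612/481; mL+mR=-168/481 → advance -1; mR−mL=-1056/481 → turn -1·90°
n=3: pose=(-4,-8,E); sL=15/8, sR=15/13; mL=15/8, mR=-315/208; mL+mR=75/208 → advance +1; mR−mL=-705/208 → turn -1·90°
n=4: pose=(-3,-8,S); sL=60/89, sR=60/113; mL=60/89, mR=-6060/10057; mL+mR=720/10057 → advance +1; mR−mL=-12840/10057 → turn -1·90°
n=5: pose=(-3,-9,W); sL=6/13, sR=30/53; mL=6/13, mR=-354/689; mL+mR=-36/689 → advance -1; mR−mL=-672/689 → turn -1·90°

0 12/17 20/39 12/17 -404/663 -5 -6 S
1 30/73 6/13 30/73 -414/949 -5 -7 W
2 12/13 60/37 12/13 -612/481 -4 -7 N
3 15/8 15/13 15/8 -315/208 -4 -8 E
4 60/89 60/113 60/89 -6060/10057 -3 -8 S
5 6/13 30/53 6/13 -354/689 -3 -9 W
final -2 -9 N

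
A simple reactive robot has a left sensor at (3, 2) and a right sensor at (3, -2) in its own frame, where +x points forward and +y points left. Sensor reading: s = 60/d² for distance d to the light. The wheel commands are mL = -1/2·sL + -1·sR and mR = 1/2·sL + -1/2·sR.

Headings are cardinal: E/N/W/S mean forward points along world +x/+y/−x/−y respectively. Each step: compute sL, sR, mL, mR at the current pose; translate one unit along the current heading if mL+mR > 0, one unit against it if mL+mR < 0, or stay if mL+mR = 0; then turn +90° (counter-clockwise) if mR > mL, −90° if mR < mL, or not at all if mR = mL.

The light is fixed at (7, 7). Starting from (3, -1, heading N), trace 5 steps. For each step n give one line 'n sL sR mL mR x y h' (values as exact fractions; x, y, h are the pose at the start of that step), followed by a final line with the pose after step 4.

n=0: pose=(3,-1,N); sL=60/61, sR=60/29; mL=-4530/1769, mR=-960/1769; mL+mR=-90/29 → advance -1; mR−mL=3570/1769 → turn +1·90°
n=1: pose=(3,-2,W); sL=6/17, sR=30/49; mL=-657/833, mR=-108/833; mL+mR=-45/49 → advance -1; mR−mL=549/833 → turn +1·90°
n=2: pose=(4,-2,S); sL=12/29, sR=60/169; mL=-2754/4901, mR=144/4901; mL+mR=-90/169 → advance -1; mR−mL=2898/4901 → turn +1·90°
n=3: pose=(4,-1,E); sL=5/3, sR=3/5; mL=-43/30, mR=8/15; mL+mR=-9/10 → advance -1; mR−mL=59/30 → turn +1·90°
n=4: pose=(3,-1,N); sL=60/61, sR=60/29; mL=-4530/1769, mR=-960/1769; mL+mR=-90/29 → advance -1; mR−mL=3570/1769 → turn +1·90°

0 60/61 60/29 -4530/1769 -960/1769 3 -1 N
1 6/17 30/49 -657/833 -108/833 3 -2 W
2 12/29 60/169 -2754/4901 144/4901 4 -2 S
3 5/3 3/5 -43/30 8/15 4 -1 E
4 60/61 60/29 -4530/1769 -960/1769 3 -1 N
final 3 -2 W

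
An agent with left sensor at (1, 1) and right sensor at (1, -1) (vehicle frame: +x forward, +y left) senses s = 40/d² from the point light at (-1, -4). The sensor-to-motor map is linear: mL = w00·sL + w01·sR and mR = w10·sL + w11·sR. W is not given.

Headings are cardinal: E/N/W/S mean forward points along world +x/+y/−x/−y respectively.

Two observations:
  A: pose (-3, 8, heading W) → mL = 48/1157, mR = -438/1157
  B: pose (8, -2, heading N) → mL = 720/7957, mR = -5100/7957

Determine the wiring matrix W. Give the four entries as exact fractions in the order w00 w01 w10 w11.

obs A: pose=(-3,8,W) → sL=4/13, sR=20/89, mL=48/1157, mR=-438/1157
obs B: pose=(8,-2,N) → sL=40/73, sR=40/109, mL=720/7957, mR=-5100/7957
sensor matrix S = [[4/13, 20/89], [40/73, 40/109]]; det S = -94080/9206249
solve [mL_A; mL_B] = S·[w00; w01] and [mR_A; mR_B] = S·[w10; w11]:
  w00 = 1/2, w01 = -1/2, w10 = -1/2, w11 = -1

1/2 -1/2 -1/2 -1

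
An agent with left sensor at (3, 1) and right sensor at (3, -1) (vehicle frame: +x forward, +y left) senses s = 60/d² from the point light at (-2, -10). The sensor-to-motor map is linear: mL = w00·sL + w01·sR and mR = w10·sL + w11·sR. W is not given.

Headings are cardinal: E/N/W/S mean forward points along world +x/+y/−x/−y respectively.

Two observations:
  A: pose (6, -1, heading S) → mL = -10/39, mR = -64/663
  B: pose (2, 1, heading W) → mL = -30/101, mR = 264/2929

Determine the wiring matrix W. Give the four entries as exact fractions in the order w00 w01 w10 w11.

obs A: pose=(6,-1,S) → sL=20/39, sR=12/17, mL=-10/39, mR=-64/663
obs B: pose=(2,1,W) → sL=60/101, sR=12/29, mL=-30/101, mR=264/2929
sensor matrix S = [[20/39, 12/17], [60/101, 12/29]]; det S = -134080/647309
solve [mL_A; mL_B] = S·[w00; w01] and [mR_A; mR_B] = S·[w10; w11]:
  w00 = -1/2, w01 = 0, w10 = 1/2, w11 = -1/2

-1/2 0 1/2 -1/2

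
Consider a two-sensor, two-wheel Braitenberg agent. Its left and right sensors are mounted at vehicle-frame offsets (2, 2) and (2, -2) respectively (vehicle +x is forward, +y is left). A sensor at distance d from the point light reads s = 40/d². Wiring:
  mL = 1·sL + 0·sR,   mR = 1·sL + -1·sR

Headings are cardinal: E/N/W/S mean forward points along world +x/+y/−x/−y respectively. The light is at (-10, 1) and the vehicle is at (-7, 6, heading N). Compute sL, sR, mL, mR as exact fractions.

4/5 20/37 4/5 48/185

left sensor world pos  = (-9, 8); dL² = 50
right sensor world pos = (-5, 8); dR² = 74
sL = 40/50 = 4/5
sR = 40/74 = 20/37
mL = 1·sL + 0·sR = 4/5
mR = 1·sL + -1·sR = 48/185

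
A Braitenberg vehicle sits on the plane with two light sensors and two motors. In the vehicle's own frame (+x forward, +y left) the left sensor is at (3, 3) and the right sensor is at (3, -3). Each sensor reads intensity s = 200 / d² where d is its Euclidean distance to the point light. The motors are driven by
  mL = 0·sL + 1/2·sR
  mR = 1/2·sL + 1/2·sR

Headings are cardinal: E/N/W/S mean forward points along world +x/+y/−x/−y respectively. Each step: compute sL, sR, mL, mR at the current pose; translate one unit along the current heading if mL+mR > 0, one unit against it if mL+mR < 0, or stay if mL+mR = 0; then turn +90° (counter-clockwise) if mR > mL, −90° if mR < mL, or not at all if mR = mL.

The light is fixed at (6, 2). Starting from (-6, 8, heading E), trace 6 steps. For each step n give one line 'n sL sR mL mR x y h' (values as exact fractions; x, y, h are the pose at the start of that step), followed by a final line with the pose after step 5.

n=0: pose=(-6,8,E); sL=100/81, sR=20/9; mL=10/9, mR=140/81; mL+mR=230/81 → advance +1; mR−mL=50/81 → turn +1·90°
n=1: pose=(-5,8,N); sL=200/277, sR=40/29; mL=20/29, mR=8440/8033; mL+mR=13980/8033 → advance +1; mR−mL=100/277 → turn +1·90°
n=2: pose=(-5,9,W); sL=50/53, sR=25/37; mL=25/74, mR=3175/3922; mL+mR=2250/1961 → advance +1; mR−mL=25/53 → turn +1·90°
n=3: pose=(-6,9,S); sL=200/97, sR=200/241; mL=100/241, mR=33800/23377; mL+mR=43500/23377 → advance +1; mR−mL=100/97 → turn +1·90°
n=4: pose=(-6,8,E); sL=100/81, sR=20/9; mL=10/9, mR=140/81; mL+mR=230/81 → advance +1; mR−mL=50/81 → turn +1·90°
n=5: pose=(-5,8,N); sL=200/277, sR=40/29; mL=20/29, mR=8440/8033; mL+mR=13980/8033 → advance +1; mR−mL=100/277 → turn +1·90°

0 100/81 20/9 10/9 140/81 -6 8 E
1 200/277 40/29 20/29 8440/8033 -5 8 N
2 50/53 25/37 25/74 3175/3922 -5 9 W
3 200/97 200/241 100/241 33800/23377 -6 9 S
4 100/81 20/9 10/9 140/81 -6 8 E
5 200/277 40/29 20/29 8440/8033 -5 8 N
final -5 9 W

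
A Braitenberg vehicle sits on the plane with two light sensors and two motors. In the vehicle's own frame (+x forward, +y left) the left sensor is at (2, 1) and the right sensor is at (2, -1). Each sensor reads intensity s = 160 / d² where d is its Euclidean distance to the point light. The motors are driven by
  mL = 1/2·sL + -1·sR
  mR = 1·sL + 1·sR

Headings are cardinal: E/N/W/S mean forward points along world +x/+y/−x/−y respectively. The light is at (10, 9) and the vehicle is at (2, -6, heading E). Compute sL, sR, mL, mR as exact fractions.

left sensor world pos  = (4, -5); dL² = 232
right sensor world pos = (4, -7); dR² = 292
sL = 160/232 = 20/29
sR = 160/292 = 40/73
mL = 1/2·sL + -1·sR = -430/2117
mR = 1·sL + 1·sR = 2620/2117

20/29 40/73 -430/2117 2620/2117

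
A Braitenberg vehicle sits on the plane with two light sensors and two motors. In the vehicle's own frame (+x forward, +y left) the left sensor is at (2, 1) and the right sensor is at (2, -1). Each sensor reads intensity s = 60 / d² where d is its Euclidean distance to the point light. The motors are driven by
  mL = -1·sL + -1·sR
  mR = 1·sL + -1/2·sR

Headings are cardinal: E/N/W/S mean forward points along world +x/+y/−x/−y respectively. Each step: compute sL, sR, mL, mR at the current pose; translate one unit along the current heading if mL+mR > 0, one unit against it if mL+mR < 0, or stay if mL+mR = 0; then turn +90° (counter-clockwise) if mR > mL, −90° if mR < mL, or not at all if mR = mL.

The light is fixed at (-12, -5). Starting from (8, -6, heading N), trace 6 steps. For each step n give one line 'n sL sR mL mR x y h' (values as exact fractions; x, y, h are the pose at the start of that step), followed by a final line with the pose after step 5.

0 30/181 30/221 -12060/40001 3915/40001 8 -6 N
1 20/111 12/65 -2632/7215 634/7215 8 -7 W
2 3/25 15/104 -687/2600 249/5200 9 -7 S
3 60/529 60/533 -63720/281957 16110/281957 9 -6 E
4 30/181 30/221 -12060/40001 3915/40001 8 -6 N
5 20/111 12/65 -2632/7215 634/7215 8 -7 W
final 9 -7 S

n=0: pose=(8,-6,N); sL=30/181, sR=30/221; mL=-12060/40001, mR=3915/40001; mL+mR=-45/221 → advance -1; mR−mL=15975/40001 → turn +1·90°
n=1: pose=(8,-7,W); sL=20/111, sR=12/65; mL=-2632/7215, mR=634/7215; mL+mR=-18/65 → advance -1; mR−mL=3266/7215 → turn +1·90°
n=2: pose=(9,-7,S); sL=3/25, sR=15/104; mL=-687/2600, mR=249/5200; mL+mR=-45/208 → advance -1; mR−mL=1623/5200 → turn +1·90°
n=3: pose=(9,-6,E); sL=60/529, sR=60/533; mL=-63720/281957, mR=16110/281957; mL+mR=-90/533 → advance -1; mR−mL=79830/281957 → turn +1·90°
n=4: pose=(8,-6,N); sL=30/181, sR=30/221; mL=-12060/40001, mR=3915/40001; mL+mR=-45/221 → advance -1; mR−mL=15975/40001 → turn +1·90°
n=5: pose=(8,-7,W); sL=20/111, sR=12/65; mL=-2632/7215, mR=634/7215; mL+mR=-18/65 → advance -1; mR−mL=3266/7215 → turn +1·90°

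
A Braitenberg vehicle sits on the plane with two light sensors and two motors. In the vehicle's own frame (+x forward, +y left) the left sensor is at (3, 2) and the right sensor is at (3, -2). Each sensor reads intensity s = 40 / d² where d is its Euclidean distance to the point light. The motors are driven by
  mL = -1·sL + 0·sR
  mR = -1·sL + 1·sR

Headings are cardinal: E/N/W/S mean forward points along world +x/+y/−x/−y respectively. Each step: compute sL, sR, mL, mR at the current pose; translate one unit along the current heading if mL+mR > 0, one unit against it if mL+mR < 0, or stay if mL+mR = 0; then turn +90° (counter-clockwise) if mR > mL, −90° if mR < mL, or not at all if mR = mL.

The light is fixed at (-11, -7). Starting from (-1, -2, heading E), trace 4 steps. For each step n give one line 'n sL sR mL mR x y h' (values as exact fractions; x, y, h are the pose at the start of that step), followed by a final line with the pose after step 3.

n=0: pose=(-1,-2,E); sL=20/109, sR=20/89; mL=-20/109, mR=400/9701; mL+mR=-1380/9701 → advance -1; mR−mL=20/89 → turn +1·90°
n=1: pose=(-2,-2,N); sL=40/113, sR=8/37; mL=-40/113, mR=-576/4181; mL+mR=-2056/4181 → advance -1; mR−mL=8/37 → turn +1·90°
n=2: pose=(-2,-3,W); sL=1, sR=5/9; mL=-1, mR=-4/9; mL+mR=-13/9 → advance -1; mR−mL=5/9 → turn +1·90°
n=3: pose=(-1,-3,S); sL=8/29, sR=8/13; mL=-8/29, mR=128/377; mL+mR=24/377 → advance +1; mR−mL=8/13 → turn +1·90°

0 20/109 20/89 -20/109 400/9701 -1 -2 E
1 40/113 8/37 -40/113 -576/4181 -2 -2 N
2 1 5/9 -1 -4/9 -2 -3 W
3 8/29 8/13 -8/29 128/377 -1 -3 S
final -1 -4 E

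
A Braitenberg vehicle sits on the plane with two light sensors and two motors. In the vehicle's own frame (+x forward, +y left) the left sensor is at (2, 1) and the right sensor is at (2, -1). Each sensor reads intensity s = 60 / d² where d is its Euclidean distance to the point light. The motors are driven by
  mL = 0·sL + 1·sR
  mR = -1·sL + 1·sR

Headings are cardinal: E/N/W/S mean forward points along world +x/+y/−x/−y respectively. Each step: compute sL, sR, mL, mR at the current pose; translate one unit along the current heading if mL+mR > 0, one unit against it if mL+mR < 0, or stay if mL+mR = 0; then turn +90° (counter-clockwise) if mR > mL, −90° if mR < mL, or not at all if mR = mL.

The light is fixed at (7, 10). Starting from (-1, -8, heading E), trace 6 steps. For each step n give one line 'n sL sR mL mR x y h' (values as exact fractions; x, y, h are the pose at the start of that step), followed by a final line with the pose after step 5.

0 12/65 60/397 60/397 -864/25805 -1 -8 E
1 15/109 15/116 15/116 -105/12644 0 -8 S
2 60/481 4/27 4/27 304/12987 0 -9 W
3 6/37 30/169 30/169 96/6253 -1 -9 N
4 12/65 60/397 60/397 -864/25805 -1 -8 E
5 15/109 15/116 15/116 -105/12644 0 -8 S
final 0 -9 W

n=0: pose=(-1,-8,E); sL=12/65, sR=60/397; mL=60/397, mR=-864/25805; mL+mR=3036/25805 → advance +1; mR−mL=-12/65 → turn -1·90°
n=1: pose=(0,-8,S); sL=15/109, sR=15/116; mL=15/116, mR=-105/12644; mL+mR=765/6322 → advance +1; mR−mL=-15/109 → turn -1·90°
n=2: pose=(0,-9,W); sL=60/481, sR=4/27; mL=4/27, mR=304/12987; mL+mR=2228/12987 → advance +1; mR−mL=-60/481 → turn -1·90°
n=3: pose=(-1,-9,N); sL=6/37, sR=30/169; mL=30/169, mR=96/6253; mL+mR=1206/6253 → advance +1; mR−mL=-6/37 → turn -1·90°
n=4: pose=(-1,-8,E); sL=12/65, sR=60/397; mL=60/397, mR=-864/25805; mL+mR=3036/25805 → advance +1; mR−mL=-12/65 → turn -1·90°
n=5: pose=(0,-8,S); sL=15/109, sR=15/116; mL=15/116, mR=-105/12644; mL+mR=765/6322 → advance +1; mR−mL=-15/109 → turn -1·90°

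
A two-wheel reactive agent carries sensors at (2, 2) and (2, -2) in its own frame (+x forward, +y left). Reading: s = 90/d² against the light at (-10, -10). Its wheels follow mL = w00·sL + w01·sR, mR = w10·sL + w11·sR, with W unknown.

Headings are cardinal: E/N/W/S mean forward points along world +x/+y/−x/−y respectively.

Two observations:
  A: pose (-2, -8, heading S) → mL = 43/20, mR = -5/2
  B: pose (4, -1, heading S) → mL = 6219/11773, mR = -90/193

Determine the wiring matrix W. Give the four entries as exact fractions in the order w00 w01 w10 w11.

1 1/2 0 -1

obs A: pose=(-2,-8,S) → sL=9/10, sR=5/2, mL=43/20, mR=-5/2
obs B: pose=(4,-1,S) → sL=18/61, sR=90/193, mL=6219/11773, mR=-90/193
sensor matrix S = [[9/10, 5/2], [18/61, 90/193]]; det S = -3744/11773
solve [mL_A; mL_B] = S·[w00; w01] and [mR_A; mR_B] = S·[w10; w11]:
  w00 = 1, w01 = 1/2, w10 = 0, w11 = -1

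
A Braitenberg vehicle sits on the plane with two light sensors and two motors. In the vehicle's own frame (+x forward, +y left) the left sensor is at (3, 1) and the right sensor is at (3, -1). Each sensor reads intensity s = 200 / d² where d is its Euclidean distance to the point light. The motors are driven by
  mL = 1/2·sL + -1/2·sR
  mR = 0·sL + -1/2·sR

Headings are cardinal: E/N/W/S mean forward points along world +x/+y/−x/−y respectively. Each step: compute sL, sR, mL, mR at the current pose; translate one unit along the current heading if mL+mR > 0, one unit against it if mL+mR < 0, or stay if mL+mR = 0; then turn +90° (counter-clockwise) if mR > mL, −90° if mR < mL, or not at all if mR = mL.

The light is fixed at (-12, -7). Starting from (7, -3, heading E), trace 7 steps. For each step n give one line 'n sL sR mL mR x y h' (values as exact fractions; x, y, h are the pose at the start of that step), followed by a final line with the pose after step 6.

n=0: pose=(7,-3,E); sL=200/509, sR=200/493; mL=-1600/250937, mR=-100/493; mL+mR=-52500/250937 → advance -1; mR−mL=-100/509 → turn -1·90°
n=1: pose=(6,-3,S); sL=100/181, sR=20/29; mL=-360/5249, mR=-10/29; mL+mR=-2170/5249 → advance -1; mR−mL=-50/181 → turn -1·90°
n=2: pose=(6,-2,W); sL=200/241, sR=200/261; mL=2000/62901, mR=-100/261; mL+mR=-22100/62901 → advance -1; mR−mL=-100/241 → turn -1·90°
n=3: pose=(7,-2,N); sL=50/97, sR=25/58; mL=475/11252, mR=-25/116; mL+mR=-975/5626 → advance -1; mR−mL=-25/97 → turn -1·90°
n=4: pose=(7,-3,E); sL=200/509, sR=200/493; mL=-1600/250937, mR=-100/493; mL+mR=-52500/250937 → advance -1; mR−mL=-100/509 → turn -1·90°
n=5: pose=(6,-3,S); sL=100/181, sR=20/29; mL=-360/5249, mR=-10/29; mL+mR=-2170/5249 → advance -1; mR−mL=-50/181 → turn -1·90°
n=6: pose=(6,-2,W); sL=200/241, sR=200/261; mL=2000/62901, mR=-100/261; mL+mR=-22100/62901 → advance -1; mR−mL=-100/241 → turn -1·90°

0 200/509 200/493 -1600/250937 -100/493 7 -3 E
1 100/181 20/29 -360/5249 -10/29 6 -3 S
2 200/241 200/261 2000/62901 -100/261 6 -2 W
3 50/97 25/58 475/11252 -25/116 7 -2 N
4 200/509 200/493 -1600/250937 -100/493 7 -3 E
5 100/181 20/29 -360/5249 -10/29 6 -3 S
6 200/241 200/261 2000/62901 -100/261 6 -2 W
final 7 -2 N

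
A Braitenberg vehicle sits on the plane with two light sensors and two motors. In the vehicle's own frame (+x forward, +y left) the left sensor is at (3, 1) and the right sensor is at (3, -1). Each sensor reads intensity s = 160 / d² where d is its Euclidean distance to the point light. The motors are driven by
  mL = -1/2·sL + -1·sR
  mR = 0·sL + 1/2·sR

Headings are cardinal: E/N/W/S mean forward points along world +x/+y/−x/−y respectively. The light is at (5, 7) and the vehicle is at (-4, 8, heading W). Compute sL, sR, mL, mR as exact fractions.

left sensor world pos  = (-7, 7); dL² = 144
right sensor world pos = (-7, 9); dR² = 148
sL = 160/144 = 10/9
sR = 160/148 = 40/37
mL = -1/2·sL + -1·sR = -545/333
mR = 0·sL + 1/2·sR = 20/37

10/9 40/37 -545/333 20/37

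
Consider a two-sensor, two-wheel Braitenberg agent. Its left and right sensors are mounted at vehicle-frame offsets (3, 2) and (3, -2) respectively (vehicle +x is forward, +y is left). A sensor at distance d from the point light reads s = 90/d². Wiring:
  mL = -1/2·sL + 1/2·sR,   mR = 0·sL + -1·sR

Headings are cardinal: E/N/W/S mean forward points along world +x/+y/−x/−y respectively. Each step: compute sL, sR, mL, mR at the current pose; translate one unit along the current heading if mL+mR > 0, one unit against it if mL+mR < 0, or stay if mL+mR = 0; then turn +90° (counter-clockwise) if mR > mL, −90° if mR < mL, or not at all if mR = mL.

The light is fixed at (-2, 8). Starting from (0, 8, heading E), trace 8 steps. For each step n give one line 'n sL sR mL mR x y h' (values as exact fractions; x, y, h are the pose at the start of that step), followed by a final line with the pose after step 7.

n=0: pose=(0,8,E); sL=90/29, sR=90/29; mL=0, mR=-90/29; mL+mR=-90/29 → advance -1; mR−mL=-90/29 → turn -1·90°
n=1: pose=(-1,8,S); sL=5, sR=9; mL=2, mR=-9; mL+mR=-7 → advance -1; mR−mL=-11 → turn -1·90°
n=2: pose=(-1,9,W); sL=18, sR=90/13; mL=-72/13, mR=-90/13; mL+mR=-162/13 → advance -1; mR−mL=-18/13 → turn -1·90°
n=3: pose=(0,9,N); sL=45/8, sR=45/16; mL=-45/32, mR=-45/16; mL+mR=-135/32 → advance -1; mR−mL=-45/32 → turn -1·90°
n=4: pose=(0,8,E); sL=90/29, sR=90/29; mL=0, mR=-90/29; mL+mR=-90/29 → advance -1; mR−mL=-90/29 → turn -1·90°
n=5: pose=(-1,8,S); sL=5, sR=9; mL=2, mR=-9; mL+mR=-7 → advance -1; mR−mL=-11 → turn -1·90°
n=6: pose=(-1,9,W); sL=18, sR=90/13; mL=-72/13, mR=-90/13; mL+mR=-162/13 → advance -1; mR−mL=-18/13 → turn -1·90°
n=7: pose=(0,9,N); sL=45/8, sR=45/16; mL=-45/32, mR=-45/16; mL+mR=-135/32 → advance -1; mR−mL=-45/32 → turn -1·90°

0 90/29 90/29 0 -90/29 0 8 E
1 5 9 2 -9 -1 8 S
2 18 90/13 -72/13 -90/13 -1 9 W
3 45/8 45/16 -45/32 -45/16 0 9 N
4 90/29 90/29 0 -90/29 0 8 E
5 5 9 2 -9 -1 8 S
6 18 90/13 -72/13 -90/13 -1 9 W
7 45/8 45/16 -45/32 -45/16 0 9 N
final 0 8 E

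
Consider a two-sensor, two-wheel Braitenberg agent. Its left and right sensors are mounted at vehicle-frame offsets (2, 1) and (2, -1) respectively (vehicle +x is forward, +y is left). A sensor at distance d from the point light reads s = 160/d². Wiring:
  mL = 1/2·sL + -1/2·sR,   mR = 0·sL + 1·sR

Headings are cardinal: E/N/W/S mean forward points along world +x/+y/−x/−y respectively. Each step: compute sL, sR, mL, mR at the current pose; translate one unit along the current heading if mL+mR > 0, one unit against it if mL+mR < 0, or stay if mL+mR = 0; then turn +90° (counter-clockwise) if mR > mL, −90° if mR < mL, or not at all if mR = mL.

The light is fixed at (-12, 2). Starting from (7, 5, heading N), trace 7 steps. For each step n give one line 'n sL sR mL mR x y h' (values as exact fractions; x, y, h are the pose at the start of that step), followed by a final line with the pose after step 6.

0 160/349 32/85 1216/29665 32/85 7 5 N
1 80/149 80/157 320/23393 80/157 7 6 W
2 32/73 160/293 -1152/21389 160/293 6 6 S
3 5/13 40/101 -15/2626 40/101 6 5 E
4 160/349 32/85 1216/29665 32/85 7 5 N
5 80/149 80/157 320/23393 80/157 7 6 W
6 32/73 160/293 -1152/21389 160/293 6 6 S
final 6 5 E

n=0: pose=(7,5,N); sL=160/349, sR=32/85; mL=1216/29665, mR=32/85; mL+mR=12384/29665 → advance +1; mR−mL=9952/29665 → turn +1·90°
n=1: pose=(7,6,W); sL=80/149, sR=80/157; mL=320/23393, mR=80/157; mL+mR=12240/23393 → advance +1; mR−mL=11600/23393 → turn +1·90°
n=2: pose=(6,6,S); sL=32/73, sR=160/293; mL=-1152/21389, mR=160/293; mL+mR=10528/21389 → advance +1; mR−mL=12832/21389 → turn +1·90°
n=3: pose=(6,5,E); sL=5/13, sR=40/101; mL=-15/2626, mR=40/101; mL+mR=1025/2626 → advance +1; mR−mL=1055/2626 → turn +1·90°
n=4: pose=(7,5,N); sL=160/349, sR=32/85; mL=1216/29665, mR=32/85; mL+mR=12384/29665 → advance +1; mR−mL=9952/29665 → turn +1·90°
n=5: pose=(7,6,W); sL=80/149, sR=80/157; mL=320/23393, mR=80/157; mL+mR=12240/23393 → advance +1; mR−mL=11600/23393 → turn +1·90°
n=6: pose=(6,6,S); sL=32/73, sR=160/293; mL=-1152/21389, mR=160/293; mL+mR=10528/21389 → advance +1; mR−mL=12832/21389 → turn +1·90°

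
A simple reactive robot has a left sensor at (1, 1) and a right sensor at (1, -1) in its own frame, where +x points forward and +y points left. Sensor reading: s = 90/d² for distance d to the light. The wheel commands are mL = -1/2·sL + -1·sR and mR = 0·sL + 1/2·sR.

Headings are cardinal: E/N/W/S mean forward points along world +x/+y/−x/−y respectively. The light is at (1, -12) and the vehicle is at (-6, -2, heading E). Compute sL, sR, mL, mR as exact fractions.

90/157 10/13 -2155/2041 5/13

left sensor world pos  = (-5, -1); dL² = 157
right sensor world pos = (-5, -3); dR² = 117
sL = 90/157 = 90/157
sR = 90/117 = 10/13
mL = -1/2·sL + -1·sR = -2155/2041
mR = 0·sL + 1/2·sR = 5/13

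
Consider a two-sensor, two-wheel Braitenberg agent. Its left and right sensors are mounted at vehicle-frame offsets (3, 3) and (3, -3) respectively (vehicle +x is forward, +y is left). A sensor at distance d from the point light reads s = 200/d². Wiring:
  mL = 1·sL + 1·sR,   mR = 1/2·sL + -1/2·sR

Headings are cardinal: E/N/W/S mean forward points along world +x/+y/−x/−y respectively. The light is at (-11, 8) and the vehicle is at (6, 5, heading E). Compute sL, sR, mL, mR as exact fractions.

1/2 50/109 209/218 9/436

left sensor world pos  = (9, 8); dL² = 400
right sensor world pos = (9, 2); dR² = 436
sL = 200/400 = 1/2
sR = 200/436 = 50/109
mL = 1·sL + 1·sR = 209/218
mR = 1/2·sL + -1/2·sR = 9/436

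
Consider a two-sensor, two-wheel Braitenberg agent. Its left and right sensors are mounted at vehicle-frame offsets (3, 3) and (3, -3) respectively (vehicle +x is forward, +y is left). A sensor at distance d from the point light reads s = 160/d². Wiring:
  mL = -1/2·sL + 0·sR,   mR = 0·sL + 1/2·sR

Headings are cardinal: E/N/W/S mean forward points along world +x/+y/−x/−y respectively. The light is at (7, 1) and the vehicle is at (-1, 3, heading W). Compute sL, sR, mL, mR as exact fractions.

80/61 80/73 -40/61 40/73

left sensor world pos  = (-4, 0); dL² = 122
right sensor world pos = (-4, 6); dR² = 146
sL = 160/122 = 80/61
sR = 160/146 = 80/73
mL = -1/2·sL + 0·sR = -40/61
mR = 0·sL + 1/2·sR = 40/73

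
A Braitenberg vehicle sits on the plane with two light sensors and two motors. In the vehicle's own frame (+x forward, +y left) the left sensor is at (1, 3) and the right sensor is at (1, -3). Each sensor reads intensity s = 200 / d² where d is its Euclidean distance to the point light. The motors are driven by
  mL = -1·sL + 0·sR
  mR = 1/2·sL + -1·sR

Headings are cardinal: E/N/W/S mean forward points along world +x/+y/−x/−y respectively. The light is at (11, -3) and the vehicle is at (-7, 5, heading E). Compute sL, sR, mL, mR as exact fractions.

left sensor world pos  = (-6, 8); dL² = 410
right sensor world pos = (-6, 2); dR² = 314
sL = 200/410 = 20/41
sR = 200/314 = 100/157
mL = -1·sL + 0·sR = -20/41
mR = 1/2·sL + -1·sR = -2530/6437

20/41 100/157 -20/41 -2530/6437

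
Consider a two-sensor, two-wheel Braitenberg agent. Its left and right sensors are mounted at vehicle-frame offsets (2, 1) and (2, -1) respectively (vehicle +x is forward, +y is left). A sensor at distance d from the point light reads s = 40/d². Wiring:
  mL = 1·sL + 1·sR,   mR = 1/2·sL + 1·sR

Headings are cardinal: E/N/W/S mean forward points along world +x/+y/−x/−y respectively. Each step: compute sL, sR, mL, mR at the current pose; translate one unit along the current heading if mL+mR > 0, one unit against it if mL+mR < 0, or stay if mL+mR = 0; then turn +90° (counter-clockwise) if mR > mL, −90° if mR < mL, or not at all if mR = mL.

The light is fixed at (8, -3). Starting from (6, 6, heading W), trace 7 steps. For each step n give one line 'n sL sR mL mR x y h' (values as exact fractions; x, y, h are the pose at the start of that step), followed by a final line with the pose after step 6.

0 1/2 10/29 49/58 69/116 6 6 W
1 40/137 8/25 2096/3425 1596/3425 5 6 N
2 20/61 20/41 2040/2501 1630/2501 5 7 E
3 8/13 40/73 1104/949 812/949 6 7 S
4 1/2 10/29 49/58 69/116 6 6 W
5 40/137 8/25 2096/3425 1596/3425 5 6 N
6 20/61 20/41 2040/2501 1630/2501 5 7 E
final 6 7 S

n=0: pose=(6,6,W); sL=1/2, sR=10/29; mL=49/58, mR=69/116; mL+mR=167/116 → advance +1; mR−mL=-1/4 → turn -1·90°
n=1: pose=(5,6,N); sL=40/137, sR=8/25; mL=2096/3425, mR=1596/3425; mL+mR=3692/3425 → advance +1; mR−mL=-20/137 → turn -1·90°
n=2: pose=(5,7,E); sL=20/61, sR=20/41; mL=2040/2501, mR=1630/2501; mL+mR=3670/2501 → advance +1; mR−mL=-10/61 → turn -1·90°
n=3: pose=(6,7,S); sL=8/13, sR=40/73; mL=1104/949, mR=812/949; mL+mR=1916/949 → advance +1; mR−mL=-4/13 → turn -1·90°
n=4: pose=(6,6,W); sL=1/2, sR=10/29; mL=49/58, mR=69/116; mL+mR=167/116 → advance +1; mR−mL=-1/4 → turn -1·90°
n=5: pose=(5,6,N); sL=40/137, sR=8/25; mL=2096/3425, mR=1596/3425; mL+mR=3692/3425 → advance +1; mR−mL=-20/137 → turn -1·90°
n=6: pose=(5,7,E); sL=20/61, sR=20/41; mL=2040/2501, mR=1630/2501; mL+mR=3670/2501 → advance +1; mR−mL=-10/61 → turn -1·90°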